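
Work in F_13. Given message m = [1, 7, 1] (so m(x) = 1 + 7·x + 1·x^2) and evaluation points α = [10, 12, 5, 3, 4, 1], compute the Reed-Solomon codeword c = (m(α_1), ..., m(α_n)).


c = [2, 8, 9, 5, 6, 9]

Message polynomial: m(x) = 1 + 7·x + 1·x^2 (mod 13).
For each evaluation point α_i, compute m(α_i) mod 13:
  α_1 = 10: Horner steps 1 → 4 → 2, so m(10) = 2.
  α_2 = 12: Horner steps 1 → 6 → 8, so m(12) = 8.
  α_3 = 5: Horner steps 1 → 12 → 9, so m(5) = 9.
  α_4 = 3: Horner steps 1 → 10 → 5, so m(3) = 5.
  α_5 = 4: Horner steps 1 → 11 → 6, so m(4) = 6.
  α_6 = 1: Horner steps 1 → 8 → 9, so m(1) = 9.
Codeword c = [2, 8, 9, 5, 6, 9] ∈ F_13^6.


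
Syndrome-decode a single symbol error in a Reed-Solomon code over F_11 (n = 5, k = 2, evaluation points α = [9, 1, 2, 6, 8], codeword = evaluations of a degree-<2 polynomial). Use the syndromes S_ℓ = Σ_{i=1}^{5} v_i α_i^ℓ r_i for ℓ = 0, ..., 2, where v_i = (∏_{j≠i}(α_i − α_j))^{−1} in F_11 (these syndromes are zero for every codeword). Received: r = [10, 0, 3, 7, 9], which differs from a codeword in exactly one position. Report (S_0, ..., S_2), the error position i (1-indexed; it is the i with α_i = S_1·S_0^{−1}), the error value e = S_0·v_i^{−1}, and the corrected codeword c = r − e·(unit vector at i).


S = (4, 4, 4), error at position 2, error magnitude e = 9, c = [10, 2, 3, 7, 9].

Step 1: column multipliers v_i = (∏_{j≠i}(α_i − α_j))^{−1} mod 11.
  i = 1 (α = 9): (9−1)(9−2)(9−6)(9−8) = 8·7·3·1 = 168 ≡ 3, so v_1 = 3^{−1} = 4 (mod 11).
  i = 2 (α = 1): (1−9)(1−2)(1−6)(1−8) = (−8)·(−1)·(−5)·(−7) = 280 ≡ 5, so v_2 = 5^{−1} = 9 (mod 11).
  i = 3 (α = 2): (2−9)(2−1)(2−6)(2−8) = (−7)·1·(−4)·(−6) = −168 ≡ 8, so v_3 = 8^{−1} = 7 (mod 11).
  i = 4 (α = 6): (6−9)(6−1)(6−2)(6−8) = (−3)·5·4·(−2) = 120 ≡ 10, so v_4 = 10^{−1} = 10 (mod 11).
  i = 5 (α = 8): (8−9)(8−1)(8−2)(8−6) = (−1)·7·6·2 = −84 ≡ 4, so v_5 = 4^{−1} = 3 (mod 11).
  v = [4, 9, 7, 10, 3].
Step 2: syndromes of r = [10, 0, 3, 7, 9] (all sums mod 11).
  S_0 = Σ v_i r_i = 4·10 + 9·0 + 7·3 + 10·7 + 3·9 = 158 ≡ 4.
  S_1 = Σ v_i α_i r_i = 4·9·10 + 9·1·0 + 7·2·3 + 10·6·7 + 3·8·9 = 1038 ≡ 4.
  α_i^2 mod 11 = [4, 1, 4, 3, 9].
  S_2 = Σ v_i α_i^2 r_i = 4·4·10 + 9·1·0 + 7·4·3 + 10·3·7 + 3·9·9 = 697 ≡ 4.
  S = (4, 4, 4) ≠ 0, so r is not a codeword (an error is present).
Step 3: locate the error. For a single error e at position i, S_ℓ = v_i·e·α_i^ℓ, so α_err = S_1/S_0.
  S_0^{−1} = 4^{−1} = 3 (mod 11), so α_err = 4·3 = 12 ≡ 1 = α_2. Error position i = 2.
  Consistency check: S_2/S_1 = 4·3 = 12 ≡ 1 = α_err ✓ (single-error assumption holds).
Step 4: error magnitude e = S_0/v_2 = S_0·∏_{j≠2}(α_2 − α_j) = 4·5 = 20 ≡ 9 (mod 11).
Step 5: correct position 2: c_2 = r_2 − e = 0 − 9 ≡ 2 (mod 11). Hence c = [10, 2, 3, 7, 9].
  Check: interpolating c through the α_i gives m(x) = 1 + 1·x (degree < 2) with m(α_i) = c_i for every i, so c is indeed a codeword.


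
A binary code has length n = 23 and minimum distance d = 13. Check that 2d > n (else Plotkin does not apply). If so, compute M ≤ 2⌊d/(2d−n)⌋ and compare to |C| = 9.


Plotkin bound M ≤ 8; given |C| = 9 > bound (violated).

Check applicability: 2d = 26, n = 23.
2d − n = 3 > 0, so Plotkin applies.
Compute d/(2d−n) = 13/3 ≈ 4.3333.
⌊d/(2d−n)⌋ = 4.
Plotkin bound: M ≤ 2·4 = 8.
Given |C| = 9, check: VIOLATED.
This |C| is above the Plotkin bound, so no binary code with n = 23, d = 13 and 9 codewords exists.


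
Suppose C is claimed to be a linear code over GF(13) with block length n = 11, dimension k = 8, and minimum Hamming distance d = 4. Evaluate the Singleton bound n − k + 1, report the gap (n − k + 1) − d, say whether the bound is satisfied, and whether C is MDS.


Singleton RHS = n − k + 1 = 4, slack = 0, bound satisfied, MDS.

Singleton bound: d ≤ n − k + 1.
Here n = 11, k = 8, so n − k + 1 = 4.
Given d = 4, check d ≤ 4: YES.
Slack = (n − k + 1) − d = 0.
The code is MDS (slack = 0).
Description: the claimed parameters are [11, 8, 4]_13; such a code would be MDS (meets Singleton bound).


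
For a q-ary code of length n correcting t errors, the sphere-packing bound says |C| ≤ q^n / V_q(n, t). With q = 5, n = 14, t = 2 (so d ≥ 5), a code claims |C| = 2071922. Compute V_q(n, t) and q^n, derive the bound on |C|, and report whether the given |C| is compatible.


V_q(n, t) = 1513, q^n = 6103515625, Hamming bound = 4034048, |C| = 2071922 ≤ bound (satisfied).

Step 1: Compute V_q(n, t) = Σ_{j=0}^2 C(n, j) (q−1)^j.
  j = 0: C(14,0)·(4)^0 = 1·1 = 1.
  j = 1: C(14,1)·(4)^1 = 14·4 = 56.
  j = 2: C(14,2)·(4)^2 = 91·16 = 1456.
  V_q(n, t) = 1 + 56 + 1456 = 1513.
Step 2: q^n = 5^14 = 6103515625.
Step 3: Hamming bound ⌊q^n / V_q(n,t)⌋ = ⌊6103515625/1513⌋ = 4034048.
Step 4: Compare |C| = 2071922 to 4034048: satisfied.
The claimed |C| lies below the Hamming bound.


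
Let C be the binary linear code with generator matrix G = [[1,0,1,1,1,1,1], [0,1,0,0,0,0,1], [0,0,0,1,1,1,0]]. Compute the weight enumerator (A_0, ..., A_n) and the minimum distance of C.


Weight distribution: A_0 = 1, A_2 = 1, A_3 = 3, A_5 = 1, A_6 = 2. Minimum distance d = 2.

Enumerate all 2^3 = 8 messages m ∈ F_2^3.
For each, compute codeword c = mG in F_2^7, then tally its weight.
  m = 000 → c = 0000000, weight = 0.
  m = 100 → c = 1011111, weight = 6.
  m = 010 → c = 0100001, weight = 2.
  m = 110 → c = 1111110, weight = 6.
  m = 001 → c = 0001110, weight = 3.
  m = 101 → c = 1010001, weight = 3.
  m = 011 → c = 0101111, weight = 5.
  m = 111 → c = 1110000, weight = 3.
Tally weights:
  weight 0: 1 codewords.
  weight 2: 1 codewords.
  weight 3: 3 codewords.
  weight 5: 1 codewords.
  weight 6: 2 codewords.
Minimum distance d = smallest w > 0 with A_w > 0 = 2.
Sanity: Σ A_w = 8 = 2^3 = 8 ✓.


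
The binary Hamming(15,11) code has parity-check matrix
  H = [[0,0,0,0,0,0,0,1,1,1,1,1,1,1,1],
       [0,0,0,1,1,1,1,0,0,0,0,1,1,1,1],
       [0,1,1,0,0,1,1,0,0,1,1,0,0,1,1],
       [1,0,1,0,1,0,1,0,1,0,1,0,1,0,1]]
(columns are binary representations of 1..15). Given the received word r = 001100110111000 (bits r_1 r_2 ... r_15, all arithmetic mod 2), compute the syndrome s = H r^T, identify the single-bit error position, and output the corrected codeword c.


s = (0, 1, 0, 1)^T, error position = 5, corrected codeword c = 001110110111000

Compute s = H r^T mod 2 one row at a time:
  s_1 = 1 + 0 + 1 + 1 + 1 + 0 + 0 + 0 = 4 ≡ 0 (mod 2).
  s_2 = 1 + 0 + 0 + 1 + 1 + 0 + 0 + 0 = 3 ≡ 1 (mod 2).
  s_3 = 0 + 1 + 0 + 1 + 1 + 1 + 0 + 0 = 4 ≡ 0 (mod 2).
  s_4 = 0 + 1 + 0 + 1 + 0 + 1 + 0 + 0 = 3 ≡ 1 (mod 2).
s = (0, 1, 0, 1)^T — this equals column 5 of H (binary 0101), so error is at position 5.
Correct: flip bit 5 of r = 001100110111000 to get c = 001110110111000.


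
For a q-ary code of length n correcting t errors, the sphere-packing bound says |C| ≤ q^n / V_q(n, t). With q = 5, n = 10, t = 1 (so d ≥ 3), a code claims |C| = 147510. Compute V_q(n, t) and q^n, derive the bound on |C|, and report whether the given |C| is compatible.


V_q(n, t) = 41, q^n = 9765625, Hamming bound = 238185, |C| = 147510 ≤ bound (satisfied).

Step 1: Compute V_q(n, t) = Σ_{j=0}^1 C(n, j) (q−1)^j.
  j = 0: C(10,0)·(4)^0 = 1·1 = 1.
  j = 1: C(10,1)·(4)^1 = 10·4 = 40.
  V_q(n, t) = 1 + 40 = 41.
Step 2: q^n = 5^10 = 9765625.
Step 3: Hamming bound ⌊q^n / V_q(n,t)⌋ = ⌊9765625/41⌋ = 238185.
Step 4: Compare |C| = 147510 to 238185: satisfied.
The claimed |C| lies below the Hamming bound.


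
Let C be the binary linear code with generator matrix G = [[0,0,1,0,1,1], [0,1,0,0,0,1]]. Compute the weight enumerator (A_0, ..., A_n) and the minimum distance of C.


Weight distribution: A_0 = 1, A_2 = 1, A_3 = 2. Minimum distance d = 2.

Enumerate all 2^2 = 4 messages m ∈ F_2^2.
For each, compute codeword c = mG in F_2^6, then tally its weight.
  m = 00 → c = 000000, weight = 0.
  m = 10 → c = 001011, weight = 3.
  m = 01 → c = 010001, weight = 2.
  m = 11 → c = 011010, weight = 3.
Tally weights:
  weight 0: 1 codewords.
  weight 2: 1 codewords.
  weight 3: 2 codewords.
Minimum distance d = smallest w > 0 with A_w > 0 = 2.
Sanity: Σ A_w = 4 = 2^2 = 4 ✓.


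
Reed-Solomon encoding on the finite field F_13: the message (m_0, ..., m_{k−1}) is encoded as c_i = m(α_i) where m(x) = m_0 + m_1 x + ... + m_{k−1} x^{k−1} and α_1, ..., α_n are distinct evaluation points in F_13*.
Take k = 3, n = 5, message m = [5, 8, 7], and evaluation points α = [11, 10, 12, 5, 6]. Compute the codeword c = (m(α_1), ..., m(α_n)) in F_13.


c = [4, 5, 4, 12, 6]

Message polynomial: m(x) = 5 + 8·x + 7·x^2 (mod 13).
For each evaluation point α_i, compute m(α_i) mod 13:
  α_1 = 11: Horner steps 7 → 7 → 4, so m(11) = 4.
  α_2 = 10: Horner steps 7 → 0 → 5, so m(10) = 5.
  α_3 = 12: Horner steps 7 → 1 → 4, so m(12) = 4.
  α_4 = 5: Horner steps 7 → 4 → 12, so m(5) = 12.
  α_5 = 6: Horner steps 7 → 11 → 6, so m(6) = 6.
Codeword c = [4, 5, 4, 12, 6] ∈ F_13^5.


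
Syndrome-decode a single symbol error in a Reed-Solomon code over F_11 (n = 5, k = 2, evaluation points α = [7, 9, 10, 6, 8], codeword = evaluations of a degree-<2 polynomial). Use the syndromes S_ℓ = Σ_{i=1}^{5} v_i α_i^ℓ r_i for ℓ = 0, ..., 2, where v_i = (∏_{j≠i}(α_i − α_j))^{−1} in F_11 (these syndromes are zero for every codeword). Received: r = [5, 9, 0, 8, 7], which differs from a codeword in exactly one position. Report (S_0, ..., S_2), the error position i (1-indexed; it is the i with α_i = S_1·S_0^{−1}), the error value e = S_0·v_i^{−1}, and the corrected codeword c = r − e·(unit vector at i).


S = (8, 4, 2), error at position 4, error magnitude e = 5, c = [5, 9, 0, 3, 7].

Step 1: column multipliers v_i = (∏_{j≠i}(α_i − α_j))^{−1} mod 11.
  i = 1 (α = 7): (7−9)(7−10)(7−6)(7−8) = (−2)·(−3)·1·(−1) = −6 ≡ 5, so v_1 = 5^{−1} = 9 (mod 11).
  i = 2 (α = 9): (9−7)(9−10)(9−6)(9−8) = 2·(−1)·3·1 = −6 ≡ 5, so v_2 = 5^{−1} = 9 (mod 11).
  i = 3 (α = 10): (10−7)(10−9)(10−6)(10−8) = 3·1·4·2 = 24 ≡ 2, so v_3 = 2^{−1} = 6 (mod 11).
  i = 4 (α = 6): (6−7)(6−9)(6−10)(6−8) = (−1)·(−3)·(−4)·(−2) = 24 ≡ 2, so v_4 = 2^{−1} = 6 (mod 11).
  i = 5 (α = 8): (8−7)(8−9)(8−10)(8−6) = 1·(−1)·(−2)·2 = 4 ≡ 4, so v_5 = 4^{−1} = 3 (mod 11).
  v = [9, 9, 6, 6, 3].
Step 2: syndromes of r = [5, 9, 0, 8, 7] (all sums mod 11).
  S_0 = Σ v_i r_i = 9·5 + 9·9 + 6·0 + 6·8 + 3·7 = 195 ≡ 8.
  S_1 = Σ v_i α_i r_i = 9·7·5 + 9·9·9 + 6·10·0 + 6·6·8 + 3·8·7 = 1500 ≡ 4.
  α_i^2 mod 11 = [5, 4, 1, 3, 9].
  S_2 = Σ v_i α_i^2 r_i = 9·5·5 + 9·4·9 + 6·1·0 + 6·3·8 + 3·9·7 = 882 ≡ 2.
  S = (8, 4, 2) ≠ 0, so r is not a codeword (an error is present).
Step 3: locate the error. For a single error e at position i, S_ℓ = v_i·e·α_i^ℓ, so α_err = S_1/S_0.
  S_0^{−1} = 8^{−1} = 7 (mod 11), so α_err = 4·7 = 28 ≡ 6 = α_4. Error position i = 4.
  Consistency check: S_2/S_1 = 2·3 = 6 ≡ 6 = α_err ✓ (single-error assumption holds).
Step 4: error magnitude e = S_0/v_4 = S_0·∏_{j≠4}(α_4 − α_j) = 8·2 = 16 ≡ 5 (mod 11).
Step 5: correct position 4: c_4 = r_4 − e = 8 − 5 ≡ 3 (mod 11). Hence c = [5, 9, 0, 3, 7].
  Check: interpolating c through the α_i gives m(x) = 2 + 2·x (degree < 2) with m(α_i) = c_i for every i, so c is indeed a codeword.


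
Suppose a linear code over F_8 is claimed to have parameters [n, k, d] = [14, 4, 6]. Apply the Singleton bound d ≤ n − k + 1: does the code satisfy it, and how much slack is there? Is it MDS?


Singleton RHS = n − k + 1 = 11, slack = 5, bound satisfied, not MDS.

Singleton bound: d ≤ n − k + 1.
Here n = 14, k = 4, so n − k + 1 = 11.
Given d = 6, check d ≤ 11: YES.
Slack = (n − k + 1) − d = 5.
The code is NOT MDS (slack = 5 > 0).
Description: the claimed parameters are [14, 4, 6]_8; such a code would be non-MDS.


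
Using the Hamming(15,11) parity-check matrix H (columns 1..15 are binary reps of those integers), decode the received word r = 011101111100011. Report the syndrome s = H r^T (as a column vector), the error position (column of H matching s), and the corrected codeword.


s = (1, 1, 1, 0)^T, error position = 14, corrected codeword c = 011101111100001

Compute s = H r^T mod 2 one row at a time:
  s_1 = 1 + 1 + 1 + 0 + 0 + 0 + 1 + 1 = 5 ≡ 1 (mod 2).
  s_2 = 1 + 0 + 1 + 1 + 0 + 0 + 1 + 1 = 5 ≡ 1 (mod 2).
  s_3 = 1 + 1 + 1 + 1 + 1 + 0 + 1 + 1 = 7 ≡ 1 (mod 2).
  s_4 = 0 + 1 + 0 + 1 + 1 + 0 + 0 + 1 = 4 ≡ 0 (mod 2).
s = (1, 1, 1, 0)^T — this equals column 14 of H (binary 1110), so error is at position 14.
Correct: flip bit 14 of r = 011101111100011 to get c = 011101111100001.


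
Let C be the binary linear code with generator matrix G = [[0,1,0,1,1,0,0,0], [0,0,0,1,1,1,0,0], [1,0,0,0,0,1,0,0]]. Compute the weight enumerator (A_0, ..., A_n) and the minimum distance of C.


Weight distribution: A_0 = 1, A_2 = 3, A_3 = 3, A_5 = 1. Minimum distance d = 2.

Enumerate all 2^3 = 8 messages m ∈ F_2^3.
For each, compute codeword c = mG in F_2^8, then tally its weight.
  m = 000 → c = 00000000, weight = 0.
  m = 100 → c = 01011000, weight = 3.
  m = 010 → c = 00011100, weight = 3.
  m = 110 → c = 01000100, weight = 2.
  m = 001 → c = 10000100, weight = 2.
  m = 101 → c = 11011100, weight = 5.
  m = 011 → c = 10011000, weight = 3.
  m = 111 → c = 11000000, weight = 2.
Tally weights:
  weight 0: 1 codewords.
  weight 2: 3 codewords.
  weight 3: 3 codewords.
  weight 5: 1 codewords.
Minimum distance d = smallest w > 0 with A_w > 0 = 2.
Sanity: Σ A_w = 8 = 2^3 = 8 ✓.


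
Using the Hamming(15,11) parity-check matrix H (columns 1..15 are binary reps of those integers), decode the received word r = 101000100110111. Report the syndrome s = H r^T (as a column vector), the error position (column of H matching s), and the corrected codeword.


s = (1, 0, 0, 0)^T, error position = 8, corrected codeword c = 101000110110111

Compute s = H r^T mod 2 one row at a time:
  s_1 = 0 + 0 + 1 + 1 + 0 + 1 + 1 + 1 = 5 ≡ 1 (mod 2).
  s_2 = 0 + 0 + 0 + 1 + 0 + 1 + 1 + 1 = 4 ≡ 0 (mod 2).
  s_3 = 0 + 1 + 0 + 1 + 1 + 1 + 1 + 1 = 6 ≡ 0 (mod 2).
  s_4 = 1 + 1 + 0 + 1 + 0 + 1 + 1 + 1 = 6 ≡ 0 (mod 2).
s = (1, 0, 0, 0)^T — this equals column 8 of H (binary 1000), so error is at position 8.
Correct: flip bit 8 of r = 101000100110111 to get c = 101000110110111.


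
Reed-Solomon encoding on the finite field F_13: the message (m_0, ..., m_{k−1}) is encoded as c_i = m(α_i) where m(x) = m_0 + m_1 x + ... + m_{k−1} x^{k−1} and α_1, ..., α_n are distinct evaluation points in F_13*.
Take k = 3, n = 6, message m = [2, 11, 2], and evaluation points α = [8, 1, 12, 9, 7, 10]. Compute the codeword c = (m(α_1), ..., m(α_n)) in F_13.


c = [10, 2, 6, 3, 8, 0]

Message polynomial: m(x) = 2 + 11·x + 2·x^2 (mod 13).
For each evaluation point α_i, compute m(α_i) mod 13:
  α_1 = 8: Horner steps 2 → 1 → 10, so m(8) = 10.
  α_2 = 1: Horner steps 2 → 0 → 2, so m(1) = 2.
  α_3 = 12: Horner steps 2 → 9 → 6, so m(12) = 6.
  α_4 = 9: Horner steps 2 → 3 → 3, so m(9) = 3.
  α_5 = 7: Horner steps 2 → 12 → 8, so m(7) = 8.
  α_6 = 10: Horner steps 2 → 5 → 0, so m(10) = 0.
Codeword c = [10, 2, 6, 3, 8, 0] ∈ F_13^6.


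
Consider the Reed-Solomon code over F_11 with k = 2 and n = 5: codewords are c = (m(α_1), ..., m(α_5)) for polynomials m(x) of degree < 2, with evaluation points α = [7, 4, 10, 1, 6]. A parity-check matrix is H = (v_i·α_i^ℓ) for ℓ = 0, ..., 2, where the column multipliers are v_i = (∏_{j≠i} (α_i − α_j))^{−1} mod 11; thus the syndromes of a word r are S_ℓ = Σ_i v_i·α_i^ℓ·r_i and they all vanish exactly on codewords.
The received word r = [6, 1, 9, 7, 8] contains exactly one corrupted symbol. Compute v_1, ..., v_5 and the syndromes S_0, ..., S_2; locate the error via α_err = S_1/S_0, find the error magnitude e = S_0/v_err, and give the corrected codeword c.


S = (2, 9, 2), error at position 3, error magnitude e = 9, c = [6, 1, 0, 7, 8].

Step 1: column multipliers v_i = (∏_{j≠i}(α_i − α_j))^{−1} mod 11.
  i = 1 (α = 7): (7−4)(7−10)(7−1)(7−6) = 3·(−3)·6·1 = −54 ≡ 1, so v_1 = 1^{−1} = 1 (mod 11).
  i = 2 (α = 4): (4−7)(4−10)(4−1)(4−6) = (−3)·(−6)·3·(−2) = −108 ≡ 2, so v_2 = 2^{−1} = 6 (mod 11).
  i = 3 (α = 10): (10−7)(10−4)(10−1)(10−6) = 3·6·9·4 = 648 ≡ 10, so v_3 = 10^{−1} = 10 (mod 11).
  i = 4 (α = 1): (1−7)(1−4)(1−10)(1−6) = (−6)·(−3)·(−9)·(−5) = 810 ≡ 7, so v_4 = 7^{−1} = 8 (mod 11).
  i = 5 (α = 6): (6−7)(6−4)(6−10)(6−1) = (−1)·2·(−4)·5 = 40 ≡ 7, so v_5 = 7^{−1} = 8 (mod 11).
  v = [1, 6, 10, 8, 8].
Step 2: syndromes of r = [6, 1, 9, 7, 8] (all sums mod 11).
  S_0 = Σ v_i r_i = 1·6 + 6·1 + 10·9 + 8·7 + 8·8 = 222 ≡ 2.
  S_1 = Σ v_i α_i r_i = 1·7·6 + 6·4·1 + 10·10·9 + 8·1·7 + 8·6·8 = 1406 ≡ 9.
  α_i^2 mod 11 = [5, 5, 1, 1, 3].
  S_2 = Σ v_i α_i^2 r_i = 1·5·6 + 6·5·1 + 10·1·9 + 8·1·7 + 8·3·8 = 398 ≡ 2.
  S = (2, 9, 2) ≠ 0, so r is not a codeword (an error is present).
Step 3: locate the error. For a single error e at position i, S_ℓ = v_i·e·α_i^ℓ, so α_err = S_1/S_0.
  S_0^{−1} = 2^{−1} = 6 (mod 11), so α_err = 9·6 = 54 ≡ 10 = α_3. Error position i = 3.
  Consistency check: S_2/S_1 = 2·5 = 10 ≡ 10 = α_err ✓ (single-error assumption holds).
Step 4: error magnitude e = S_0/v_3 = S_0·∏_{j≠3}(α_3 − α_j) = 2·10 = 20 ≡ 9 (mod 11).
Step 5: correct position 3: c_3 = r_3 − e = 9 − 9 ≡ 0 (mod 11). Hence c = [6, 1, 0, 7, 8].
  Check: interpolating c through the α_i gives m(x) = 9 + 9·x (degree < 2) with m(α_i) = c_i for every i, so c is indeed a codeword.


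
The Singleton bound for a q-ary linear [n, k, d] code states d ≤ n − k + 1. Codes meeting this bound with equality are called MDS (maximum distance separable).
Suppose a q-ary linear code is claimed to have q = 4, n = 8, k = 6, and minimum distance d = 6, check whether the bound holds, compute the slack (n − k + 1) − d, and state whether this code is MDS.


Singleton RHS = n − k + 1 = 3, slack = -3, bound violated (no such code; not MDS).

Singleton bound: d ≤ n − k + 1.
Here n = 8, k = 6, so n − k + 1 = 3.
Given d = 6, check d ≤ 3: NO.
Slack = (n − k + 1) − d = -3.
The slack is negative: d = 6 exceeds n − k + 1 = 3 by 3, so the Singleton bound is violated and no linear [8, 6, 6]_4 code can exist. In particular it is not MDS (MDS requires d = n − k + 1 exactly).
Description: the claimed parameters are [8, 6, 6]_4; such a code would be impossible (violates the Singleton bound).


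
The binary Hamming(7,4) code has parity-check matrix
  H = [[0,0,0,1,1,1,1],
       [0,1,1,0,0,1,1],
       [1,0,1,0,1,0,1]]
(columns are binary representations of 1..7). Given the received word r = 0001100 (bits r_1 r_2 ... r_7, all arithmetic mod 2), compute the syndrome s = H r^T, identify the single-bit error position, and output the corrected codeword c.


s = (0, 0, 1)^T, error position = 1, corrected codeword c = 1001100

Compute s = H r^T mod 2 one row at a time:
  s_1 = 1 + 1 + 0 + 0 = 2 ≡ 0 (mod 2).
  s_2 = 0 + 0 + 0 + 0 = 0 ≡ 0 (mod 2).
  s_3 = 0 + 0 + 1 + 0 = 1 ≡ 1 (mod 2).
s = (0, 0, 1)^T — this equals column 1 of H (binary 001), so error is at position 1.
Correct: flip bit 1 of r = 0001100 to get c = 1001100.


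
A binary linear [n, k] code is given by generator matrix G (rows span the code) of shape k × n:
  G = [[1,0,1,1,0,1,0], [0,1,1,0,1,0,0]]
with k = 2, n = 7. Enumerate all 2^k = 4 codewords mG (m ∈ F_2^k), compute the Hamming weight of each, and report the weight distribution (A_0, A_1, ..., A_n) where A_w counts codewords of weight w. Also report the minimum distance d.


Weight distribution: A_0 = 1, A_3 = 1, A_4 = 1, A_5 = 1. Minimum distance d = 3.

Enumerate all 2^2 = 4 messages m ∈ F_2^2.
For each, compute codeword c = mG in F_2^7, then tally its weight.
  m = 00 → c = 0000000, weight = 0.
  m = 10 → c = 1011010, weight = 4.
  m = 01 → c = 0110100, weight = 3.
  m = 11 → c = 1101110, weight = 5.
Tally weights:
  weight 0: 1 codewords.
  weight 3: 1 codewords.
  weight 4: 1 codewords.
  weight 5: 1 codewords.
Minimum distance d = smallest w > 0 with A_w > 0 = 3.
Sanity: Σ A_w = 4 = 2^2 = 4 ✓.


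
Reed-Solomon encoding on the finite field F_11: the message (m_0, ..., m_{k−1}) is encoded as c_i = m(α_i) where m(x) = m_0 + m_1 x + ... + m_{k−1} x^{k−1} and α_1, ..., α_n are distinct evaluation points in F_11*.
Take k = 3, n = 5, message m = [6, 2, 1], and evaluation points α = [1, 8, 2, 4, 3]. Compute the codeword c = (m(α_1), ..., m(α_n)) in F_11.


c = [9, 9, 3, 8, 10]

Message polynomial: m(x) = 6 + 2·x + 1·x^2 (mod 11).
For each evaluation point α_i, compute m(α_i) mod 11:
  α_1 = 1: Horner steps 1 → 3 → 9, so m(1) = 9.
  α_2 = 8: Horner steps 1 → 10 → 9, so m(8) = 9.
  α_3 = 2: Horner steps 1 → 4 → 3, so m(2) = 3.
  α_4 = 4: Horner steps 1 → 6 → 8, so m(4) = 8.
  α_5 = 3: Horner steps 1 → 5 → 10, so m(3) = 10.
Codeword c = [9, 9, 3, 8, 10] ∈ F_11^5.


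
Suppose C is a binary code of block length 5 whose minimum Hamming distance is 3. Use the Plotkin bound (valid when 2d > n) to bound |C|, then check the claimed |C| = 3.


Plotkin bound M ≤ 6; given |C| = 3 ≤ bound (satisfied).

Check applicability: 2d = 6, n = 5.
2d − n = 1 > 0, so Plotkin applies.
Compute d/(2d−n) = 3/1 ≈ 3.0000.
⌊d/(2d−n)⌋ = 3.
Plotkin bound: M ≤ 2·3 = 6.
Given |C| = 3, check: satisfied.
This |C| is below the Plotkin bound.


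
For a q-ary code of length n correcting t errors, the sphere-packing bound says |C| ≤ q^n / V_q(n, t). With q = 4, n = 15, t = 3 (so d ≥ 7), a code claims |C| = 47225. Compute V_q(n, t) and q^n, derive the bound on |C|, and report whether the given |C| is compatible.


V_q(n, t) = 13276, q^n = 1073741824, Hamming bound = 80878, |C| = 47225 ≤ bound (satisfied).

Step 1: Compute V_q(n, t) = Σ_{j=0}^3 C(n, j) (q−1)^j.
  j = 0: C(15,0)·(3)^0 = 1·1 = 1.
  j = 1: C(15,1)·(3)^1 = 15·3 = 45.
  j = 2: C(15,2)·(3)^2 = 105·9 = 945.
  j = 3: C(15,3)·(3)^3 = 455·27 = 12285.
  V_q(n, t) = 1 + 45 + 945 + 12285 = 13276.
Step 2: q^n = 4^15 = 1073741824.
Step 3: Hamming bound ⌊q^n / V_q(n,t)⌋ = ⌊1073741824/13276⌋ = 80878.
Step 4: Compare |C| = 47225 to 80878: satisfied.
The claimed |C| lies below the Hamming bound.


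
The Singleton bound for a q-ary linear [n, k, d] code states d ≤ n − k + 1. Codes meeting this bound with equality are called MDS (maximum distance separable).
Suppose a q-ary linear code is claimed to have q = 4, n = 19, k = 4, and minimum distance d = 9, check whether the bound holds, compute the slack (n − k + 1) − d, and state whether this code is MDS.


Singleton RHS = n − k + 1 = 16, slack = 7, bound satisfied, not MDS.

Singleton bound: d ≤ n − k + 1.
Here n = 19, k = 4, so n − k + 1 = 16.
Given d = 9, check d ≤ 16: YES.
Slack = (n − k + 1) − d = 7.
The code is NOT MDS (slack = 7 > 0).
Description: the claimed parameters are [19, 4, 9]_4; such a code would be non-MDS.


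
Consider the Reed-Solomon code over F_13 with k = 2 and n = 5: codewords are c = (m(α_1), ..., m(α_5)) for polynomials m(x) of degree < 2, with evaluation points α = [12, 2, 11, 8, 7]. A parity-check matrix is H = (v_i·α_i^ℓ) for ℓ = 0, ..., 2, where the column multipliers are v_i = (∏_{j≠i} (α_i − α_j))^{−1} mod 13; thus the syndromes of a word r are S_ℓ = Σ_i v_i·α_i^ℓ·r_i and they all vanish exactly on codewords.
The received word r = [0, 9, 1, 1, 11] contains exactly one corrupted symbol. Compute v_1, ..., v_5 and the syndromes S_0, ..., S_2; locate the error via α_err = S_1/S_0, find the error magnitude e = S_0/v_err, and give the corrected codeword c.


S = (12, 2, 9), error at position 3, error magnitude e = 4, c = [0, 9, 10, 1, 11].

Step 1: column multipliers v_i = (∏_{j≠i}(α_i − α_j))^{−1} mod 13.
  i = 1 (α = 12): (12−2)(12−11)(12−8)(12−7) = 10·1·4·5 = 200 ≡ 5, so v_1 = 5^{−1} = 8 (mod 13).
  i = 2 (α = 2): (2−12)(2−11)(2−8)(2−7) = (−10)·(−9)·(−6)·(−5) = 2700 ≡ 9, so v_2 = 9^{−1} = 3 (mod 13).
  i = 3 (α = 11): (11−12)(11−2)(11−8)(11−7) = (−1)·9·3·4 = −108 ≡ 9, so v_3 = 9^{−1} = 3 (mod 13).
  i = 4 (α = 8): (8−12)(8−2)(8−11)(8−7) = (−4)·6·(−3)·1 = 72 ≡ 7, so v_4 = 7^{−1} = 2 (mod 13).
  i = 5 (α = 7): (7−12)(7−2)(7−11)(7−8) = (−5)·5·(−4)·(−1) = −100 ≡ 4, so v_5 = 4^{−1} = 10 (mod 13).
  v = [8, 3, 3, 2, 10].
Step 2: syndromes of r = [0, 9, 1, 1, 11] (all sums mod 13).
  S_0 = Σ v_i r_i = 8·0 + 3·9 + 3·1 + 2·1 + 10·11 = 142 ≡ 12.
  S_1 = Σ v_i α_i r_i = 8·12·0 + 3·2·9 + 3·11·1 + 2·8·1 + 10·7·11 = 873 ≡ 2.
  α_i^2 mod 13 = [1, 4, 4, 12, 10].
  S_2 = Σ v_i α_i^2 r_i = 8·1·0 + 3·4·9 + 3·4·1 + 2·12·1 + 10·10·11 = 1244 ≡ 9.
  S = (12, 2, 9) ≠ 0, so r is not a codeword (an error is present).
Step 3: locate the error. For a single error e at position i, S_ℓ = v_i·e·α_i^ℓ, so α_err = S_1/S_0.
  S_0^{−1} = 12^{−1} = 12 (mod 13), so α_err = 2·12 = 24 ≡ 11 = α_3. Error position i = 3.
  Consistency check: S_2/S_1 = 9·7 = 63 ≡ 11 = α_err ✓ (single-error assumption holds).
Step 4: error magnitude e = S_0/v_3 = S_0·∏_{j≠3}(α_3 − α_j) = 12·9 = 108 ≡ 4 (mod 13).
Step 5: correct position 3: c_3 = r_3 − e = 1 − 4 ≡ 10 (mod 13). Hence c = [0, 9, 10, 1, 11].
  Check: interpolating c through the α_i gives m(x) = 3 + 3·x (degree < 2) with m(α_i) = c_i for every i, so c is indeed a codeword.


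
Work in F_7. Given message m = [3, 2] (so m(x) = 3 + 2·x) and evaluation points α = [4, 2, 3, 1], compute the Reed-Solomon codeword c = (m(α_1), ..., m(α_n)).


c = [4, 0, 2, 5]

Message polynomial: m(x) = 3 + 2·x (mod 7).
For each evaluation point α_i, compute m(α_i) mod 7:
  α_1 = 4: Horner steps 2 → 4, so m(4) = 4.
  α_2 = 2: Horner steps 2 → 0, so m(2) = 0.
  α_3 = 3: Horner steps 2 → 2, so m(3) = 2.
  α_4 = 1: Horner steps 2 → 5, so m(1) = 5.
Codeword c = [4, 0, 2, 5] ∈ F_7^4.


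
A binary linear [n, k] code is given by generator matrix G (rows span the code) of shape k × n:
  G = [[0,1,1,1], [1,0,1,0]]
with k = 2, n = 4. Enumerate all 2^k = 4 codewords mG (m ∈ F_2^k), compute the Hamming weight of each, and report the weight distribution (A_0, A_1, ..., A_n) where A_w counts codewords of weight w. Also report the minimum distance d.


Weight distribution: A_0 = 1, A_2 = 1, A_3 = 2. Minimum distance d = 2.

Enumerate all 2^2 = 4 messages m ∈ F_2^2.
For each, compute codeword c = mG in F_2^4, then tally its weight.
  m = 00 → c = 0000, weight = 0.
  m = 10 → c = 0111, weight = 3.
  m = 01 → c = 1010, weight = 2.
  m = 11 → c = 1101, weight = 3.
Tally weights:
  weight 0: 1 codewords.
  weight 2: 1 codewords.
  weight 3: 2 codewords.
Minimum distance d = smallest w > 0 with A_w > 0 = 2.
Sanity: Σ A_w = 4 = 2^2 = 4 ✓.


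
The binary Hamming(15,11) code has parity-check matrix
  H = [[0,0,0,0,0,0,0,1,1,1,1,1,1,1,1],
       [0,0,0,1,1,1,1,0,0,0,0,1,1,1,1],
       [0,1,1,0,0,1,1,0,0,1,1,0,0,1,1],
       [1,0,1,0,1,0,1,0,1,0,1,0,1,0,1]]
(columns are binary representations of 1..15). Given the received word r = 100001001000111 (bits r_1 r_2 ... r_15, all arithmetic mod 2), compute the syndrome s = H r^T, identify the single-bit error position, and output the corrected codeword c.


s = (0, 0, 1, 0)^T, error position = 2, corrected codeword c = 110001001000111

Compute s = H r^T mod 2 one row at a time:
  s_1 = 0 + 1 + 0 + 0 + 0 + 1 + 1 + 1 = 4 ≡ 0 (mod 2).
  s_2 = 0 + 0 + 1 + 0 + 0 + 1 + 1 + 1 = 4 ≡ 0 (mod 2).
  s_3 = 0 + 0 + 1 + 0 + 0 + 0 + 1 + 1 = 3 ≡ 1 (mod 2).
  s_4 = 1 + 0 + 0 + 0 + 1 + 0 + 1 + 1 = 4 ≡ 0 (mod 2).
s = (0, 0, 1, 0)^T — this equals column 2 of H (binary 0010), so error is at position 2.
Correct: flip bit 2 of r = 100001001000111 to get c = 110001001000111.


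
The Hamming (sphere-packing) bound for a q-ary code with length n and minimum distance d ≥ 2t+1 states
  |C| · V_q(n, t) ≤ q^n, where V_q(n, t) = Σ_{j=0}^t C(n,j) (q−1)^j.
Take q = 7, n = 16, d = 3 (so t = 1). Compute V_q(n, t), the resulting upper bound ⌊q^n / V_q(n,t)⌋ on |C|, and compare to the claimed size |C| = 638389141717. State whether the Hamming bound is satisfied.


V_q(n, t) = 97, q^n = 33232930569601, Hamming bound = 342607531645, |C| = 638389141717 > bound (violated).

Step 1: Compute V_q(n, t) = Σ_{j=0}^1 C(n, j) (q−1)^j.
  j = 0: C(16,0)·(6)^0 = 1·1 = 1.
  j = 1: C(16,1)·(6)^1 = 16·6 = 96.
  V_q(n, t) = 1 + 96 = 97.
Step 2: q^n = 7^16 = 33232930569601.
Step 3: Hamming bound ⌊q^n / V_q(n,t)⌋ = ⌊33232930569601/97⌋ = 342607531645.
Step 4: Compare |C| = 638389141717 to 342607531645: violated.
The claimed |C| lies above the Hamming bound, so no 7-ary code of length 16 with d ≥ 3 can have 638389141717 codewords.


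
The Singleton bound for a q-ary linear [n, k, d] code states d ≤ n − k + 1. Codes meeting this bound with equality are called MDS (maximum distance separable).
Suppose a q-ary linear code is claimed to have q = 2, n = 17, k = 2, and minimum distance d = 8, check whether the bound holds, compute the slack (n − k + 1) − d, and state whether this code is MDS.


Singleton RHS = n − k + 1 = 16, slack = 8, bound satisfied, not MDS.

Singleton bound: d ≤ n − k + 1.
Here n = 17, k = 2, so n − k + 1 = 16.
Given d = 8, check d ≤ 16: YES.
Slack = (n − k + 1) − d = 8.
The code is NOT MDS (slack = 8 > 0).
Description: the claimed parameters are [17, 2, 8]_2; such a code would be non-MDS.


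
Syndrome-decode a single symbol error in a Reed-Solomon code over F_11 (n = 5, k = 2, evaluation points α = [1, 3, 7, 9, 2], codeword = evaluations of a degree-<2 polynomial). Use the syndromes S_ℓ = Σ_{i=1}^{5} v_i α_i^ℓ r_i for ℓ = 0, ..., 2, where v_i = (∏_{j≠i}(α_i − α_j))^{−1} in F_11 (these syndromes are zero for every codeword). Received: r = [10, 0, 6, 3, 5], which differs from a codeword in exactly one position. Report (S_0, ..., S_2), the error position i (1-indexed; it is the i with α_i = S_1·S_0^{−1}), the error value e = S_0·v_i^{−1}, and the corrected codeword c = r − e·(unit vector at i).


S = (2, 3, 10), error at position 3, error magnitude e = 4, c = [10, 0, 2, 3, 5].

Step 1: column multipliers v_i = (∏_{j≠i}(α_i − α_j))^{−1} mod 11.
  i = 1 (α = 1): (1−3)(1−7)(1−9)(1−2) = (−2)·(−6)·(−8)·(−1) = 96 ≡ 8, so v_1 = 8^{−1} = 7 (mod 11).
  i = 2 (α = 3): (3−1)(3−7)(3−9)(3−2) = 2·(−4)·(−6)·1 = 48 ≡ 4, so v_2 = 4^{−1} = 3 (mod 11).
  i = 3 (α = 7): (7−1)(7−3)(7−9)(7−2) = 6·4·(−2)·5 = −240 ≡ 2, so v_3 = 2^{−1} = 6 (mod 11).
  i = 4 (α = 9): (9−1)(9−3)(9−7)(9−2) = 8·6·2·7 = 672 ≡ 1, so v_4 = 1^{−1} = 1 (mod 11).
  i = 5 (α = 2): (2−1)(2−3)(2−7)(2−9) = 1·(−1)·(−5)·(−7) = −35 ≡ 9, so v_5 = 9^{−1} = 5 (mod 11).
  v = [7, 3, 6, 1, 5].
Step 2: syndromes of r = [10, 0, 6, 3, 5] (all sums mod 11).
  S_0 = Σ v_i r_i = 7·10 + 3·0 + 6·6 + 1·3 + 5·5 = 134 ≡ 2.
  S_1 = Σ v_i α_i r_i = 7·1·10 + 3·3·0 + 6·7·6 + 1·9·3 + 5·2·5 = 399 ≡ 3.
  α_i^2 mod 11 = [1, 9, 5, 4, 4].
  S_2 = Σ v_i α_i^2 r_i = 7·1·10 + 3·9·0 + 6·5·6 + 1·4·3 + 5·4·5 = 362 ≡ 10.
  S = (2, 3, 10) ≠ 0, so r is not a codeword (an error is present).
Step 3: locate the error. For a single error e at position i, S_ℓ = v_i·e·α_i^ℓ, so α_err = S_1/S_0.
  S_0^{−1} = 2^{−1} = 6 (mod 11), so α_err = 3·6 = 18 ≡ 7 = α_3. Error position i = 3.
  Consistency check: S_2/S_1 = 10·4 = 40 ≡ 7 = α_err ✓ (single-error assumption holds).
Step 4: error magnitude e = S_0/v_3 = S_0·∏_{j≠3}(α_3 − α_j) = 2·2 = 4 ≡ 4 (mod 11).
Step 5: correct position 3: c_3 = r_3 − e = 6 − 4 ≡ 2 (mod 11). Hence c = [10, 0, 2, 3, 5].
  Check: interpolating c through the α_i gives m(x) = 4 + 6·x (degree < 2) with m(α_i) = c_i for every i, so c is indeed a codeword.


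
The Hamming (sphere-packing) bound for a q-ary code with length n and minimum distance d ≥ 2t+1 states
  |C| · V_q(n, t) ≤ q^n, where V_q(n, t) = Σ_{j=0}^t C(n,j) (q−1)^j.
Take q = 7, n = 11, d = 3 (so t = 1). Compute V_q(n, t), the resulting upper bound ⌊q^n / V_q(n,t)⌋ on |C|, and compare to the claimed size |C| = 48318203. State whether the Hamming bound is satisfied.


V_q(n, t) = 67, q^n = 1977326743, Hamming bound = 29512339, |C| = 48318203 > bound (violated).

Step 1: Compute V_q(n, t) = Σ_{j=0}^1 C(n, j) (q−1)^j.
  j = 0: C(11,0)·(6)^0 = 1·1 = 1.
  j = 1: C(11,1)·(6)^1 = 11·6 = 66.
  V_q(n, t) = 1 + 66 = 67.
Step 2: q^n = 7^11 = 1977326743.
Step 3: Hamming bound ⌊q^n / V_q(n,t)⌋ = ⌊1977326743/67⌋ = 29512339.
Step 4: Compare |C| = 48318203 to 29512339: violated.
The claimed |C| lies above the Hamming bound, so no 7-ary code of length 11 with d ≥ 3 can have 48318203 codewords.


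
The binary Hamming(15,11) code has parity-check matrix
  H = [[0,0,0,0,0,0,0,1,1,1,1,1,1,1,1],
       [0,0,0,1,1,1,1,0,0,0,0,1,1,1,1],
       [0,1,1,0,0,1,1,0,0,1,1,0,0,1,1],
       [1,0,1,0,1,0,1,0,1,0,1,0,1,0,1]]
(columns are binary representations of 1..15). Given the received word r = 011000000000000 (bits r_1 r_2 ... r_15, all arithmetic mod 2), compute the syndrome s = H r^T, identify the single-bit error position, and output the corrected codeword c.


s = (0, 0, 0, 1)^T, error position = 1, corrected codeword c = 111000000000000

Compute s = H r^T mod 2 one row at a time:
  s_1 = 0 + 0 + 0 + 0 + 0 + 0 + 0 + 0 = 0 ≡ 0 (mod 2).
  s_2 = 0 + 0 + 0 + 0 + 0 + 0 + 0 + 0 = 0 ≡ 0 (mod 2).
  s_3 = 1 + 1 + 0 + 0 + 0 + 0 + 0 + 0 = 2 ≡ 0 (mod 2).
  s_4 = 0 + 1 + 0 + 0 + 0 + 0 + 0 + 0 = 1 ≡ 1 (mod 2).
s = (0, 0, 0, 1)^T — this equals column 1 of H (binary 0001), so error is at position 1.
Correct: flip bit 1 of r = 011000000000000 to get c = 111000000000000.


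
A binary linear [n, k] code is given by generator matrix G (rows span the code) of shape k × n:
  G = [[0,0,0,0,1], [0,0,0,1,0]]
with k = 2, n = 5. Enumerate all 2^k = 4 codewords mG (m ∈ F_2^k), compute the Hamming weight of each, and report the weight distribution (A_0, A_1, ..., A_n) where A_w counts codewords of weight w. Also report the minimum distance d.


Weight distribution: A_0 = 1, A_1 = 2, A_2 = 1. Minimum distance d = 1.

Enumerate all 2^2 = 4 messages m ∈ F_2^2.
For each, compute codeword c = mG in F_2^5, then tally its weight.
  m = 00 → c = 00000, weight = 0.
  m = 10 → c = 00001, weight = 1.
  m = 01 → c = 00010, weight = 1.
  m = 11 → c = 00011, weight = 2.
Tally weights:
  weight 0: 1 codewords.
  weight 1: 2 codewords.
  weight 2: 1 codewords.
Minimum distance d = smallest w > 0 with A_w > 0 = 1.
Sanity: Σ A_w = 4 = 2^2 = 4 ✓.


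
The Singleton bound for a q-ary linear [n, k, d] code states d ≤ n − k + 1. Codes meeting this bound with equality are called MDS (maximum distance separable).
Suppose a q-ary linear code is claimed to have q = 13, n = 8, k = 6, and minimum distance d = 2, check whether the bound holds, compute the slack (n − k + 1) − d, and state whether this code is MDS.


Singleton RHS = n − k + 1 = 3, slack = 1, bound satisfied, not MDS.

Singleton bound: d ≤ n − k + 1.
Here n = 8, k = 6, so n − k + 1 = 3.
Given d = 2, check d ≤ 3: YES.
Slack = (n − k + 1) − d = 1.
The code is NOT MDS (slack = 1 > 0).
Description: the claimed parameters are [8, 6, 2]_13; such a code would be non-MDS.


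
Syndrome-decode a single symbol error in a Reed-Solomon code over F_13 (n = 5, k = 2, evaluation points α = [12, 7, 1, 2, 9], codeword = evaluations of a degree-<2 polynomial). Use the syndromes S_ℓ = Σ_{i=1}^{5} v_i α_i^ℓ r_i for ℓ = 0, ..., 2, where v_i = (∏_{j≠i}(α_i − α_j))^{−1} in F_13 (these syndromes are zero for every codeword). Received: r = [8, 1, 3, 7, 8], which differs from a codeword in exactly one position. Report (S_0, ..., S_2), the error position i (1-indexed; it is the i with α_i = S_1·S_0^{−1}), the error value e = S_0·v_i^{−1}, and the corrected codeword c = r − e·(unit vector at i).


S = (6, 2, 5), error at position 5, error magnitude e = 12, c = [8, 1, 3, 7, 9].

Step 1: column multipliers v_i = (∏_{j≠i}(α_i − α_j))^{−1} mod 13.
  i = 1 (α = 12): (12−7)(12−1)(12−2)(12−9) = 5·11·10·3 = 1650 ≡ 12, so v_1 = 12^{−1} = 12 (mod 13).
  i = 2 (α = 7): (7−12)(7−1)(7−2)(7−9) = (−5)·6·5·(−2) = 300 ≡ 1, so v_2 = 1^{−1} = 1 (mod 13).
  i = 3 (α = 1): (1−12)(1−7)(1−2)(1−9) = (−11)·(−6)·(−1)·(−8) = 528 ≡ 8, so v_3 = 8^{−1} = 5 (mod 13).
  i = 4 (α = 2): (2−12)(2−7)(2−1)(2−9) = (−10)·(−5)·1·(−7) = −350 ≡ 1, so v_4 = 1^{−1} = 1 (mod 13).
  i = 5 (α = 9): (9−12)(9−7)(9−1)(9−2) = (−3)·2·8·7 = −336 ≡ 2, so v_5 = 2^{−1} = 7 (mod 13).
  v = [12, 1, 5, 1, 7].
Step 2: syndromes of r = [8, 1, 3, 7, 8] (all sums mod 13).
  S_0 = Σ v_i r_i = 12·8 + 1·1 + 5·3 + 1·7 + 7·8 = 175 ≡ 6.
  S_1 = Σ v_i α_i r_i = 12·12·8 + 1·7·1 + 5·1·3 + 1·2·7 + 7·9·8 = 1692 ≡ 2.
  α_i^2 mod 13 = [1, 10, 1, 4, 3].
  S_2 = Σ v_i α_i^2 r_i = 12·1·8 + 1·10·1 + 5·1·3 + 1·4·7 + 7·3·8 = 317 ≡ 5.
  S = (6, 2, 5) ≠ 0, so r is not a codeword (an error is present).
Step 3: locate the error. For a single error e at position i, S_ℓ = v_i·e·α_i^ℓ, so α_err = S_1/S_0.
  S_0^{−1} = 6^{−1} = 11 (mod 13), so α_err = 2·11 = 22 ≡ 9 = α_5. Error position i = 5.
  Consistency check: S_2/S_1 = 5·7 = 35 ≡ 9 = α_err ✓ (single-error assumption holds).
Step 4: error magnitude e = S_0/v_5 = S_0·∏_{j≠5}(α_5 − α_j) = 6·2 = 12 ≡ 12 (mod 13).
Step 5: correct position 5: c_5 = r_5 − e = 8 − 12 ≡ 9 (mod 13). Hence c = [8, 1, 3, 7, 9].
  Check: interpolating c through the α_i gives m(x) = 12 + 4·x (degree < 2) with m(α_i) = c_i for every i, so c is indeed a codeword.


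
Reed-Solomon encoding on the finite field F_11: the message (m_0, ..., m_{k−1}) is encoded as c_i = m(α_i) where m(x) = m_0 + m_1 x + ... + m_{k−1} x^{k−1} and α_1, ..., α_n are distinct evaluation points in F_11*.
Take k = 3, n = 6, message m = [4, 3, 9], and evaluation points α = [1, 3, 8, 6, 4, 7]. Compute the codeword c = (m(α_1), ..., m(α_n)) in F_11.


c = [5, 6, 10, 5, 6, 4]

Message polynomial: m(x) = 4 + 3·x + 9·x^2 (mod 11).
For each evaluation point α_i, compute m(α_i) mod 11:
  α_1 = 1: Horner steps 9 → 1 → 5, so m(1) = 5.
  α_2 = 3: Horner steps 9 → 8 → 6, so m(3) = 6.
  α_3 = 8: Horner steps 9 → 9 → 10, so m(8) = 10.
  α_4 = 6: Horner steps 9 → 2 → 5, so m(6) = 5.
  α_5 = 4: Horner steps 9 → 6 → 6, so m(4) = 6.
  α_6 = 7: Horner steps 9 → 0 → 4, so m(7) = 4.
Codeword c = [5, 6, 10, 5, 6, 4] ∈ F_11^6.


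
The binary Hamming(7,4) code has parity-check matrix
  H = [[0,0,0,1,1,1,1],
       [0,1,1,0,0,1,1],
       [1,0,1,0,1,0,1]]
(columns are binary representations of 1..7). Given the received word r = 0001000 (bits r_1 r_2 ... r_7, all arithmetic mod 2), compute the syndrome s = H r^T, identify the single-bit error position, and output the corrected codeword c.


s = (1, 0, 0)^T, error position = 4, corrected codeword c = 0000000

Compute s = H r^T mod 2 one row at a time:
  s_1 = 1 + 0 + 0 + 0 = 1 ≡ 1 (mod 2).
  s_2 = 0 + 0 + 0 + 0 = 0 ≡ 0 (mod 2).
  s_3 = 0 + 0 + 0 + 0 = 0 ≡ 0 (mod 2).
s = (1, 0, 0)^T — this equals column 4 of H (binary 100), so error is at position 4.
Correct: flip bit 4 of r = 0001000 to get c = 0000000.


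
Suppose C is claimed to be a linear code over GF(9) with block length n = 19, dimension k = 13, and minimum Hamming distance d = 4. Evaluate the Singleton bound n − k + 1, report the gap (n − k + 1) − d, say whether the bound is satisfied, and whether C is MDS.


Singleton RHS = n − k + 1 = 7, slack = 3, bound satisfied, not MDS.

Singleton bound: d ≤ n − k + 1.
Here n = 19, k = 13, so n − k + 1 = 7.
Given d = 4, check d ≤ 7: YES.
Slack = (n − k + 1) − d = 3.
The code is NOT MDS (slack = 3 > 0).
Description: the claimed parameters are [19, 13, 4]_9; such a code would be non-MDS.
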